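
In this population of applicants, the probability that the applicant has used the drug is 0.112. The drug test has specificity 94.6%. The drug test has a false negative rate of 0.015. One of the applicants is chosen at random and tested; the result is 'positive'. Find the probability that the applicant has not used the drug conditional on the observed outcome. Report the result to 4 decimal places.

Let H be the event that the applicant has used the drug. P(H) = 0.112, so P(¬H) = 0.888. With E the 'positive' result, P(E|H) = 0.985 and P(E|¬H) = 0.054.
P(E) = 0.985·0.112 + 0.054·0.888 = 0.11032 + 0.047952 = 0.15827.
By Bayes' theorem, P(H|E) = 0.11032 / 0.15827 = 0.6970. Hence P(¬H|E) = 1 − 0.6970 = 0.3030.

P(¬H | E) ≈ 0.3030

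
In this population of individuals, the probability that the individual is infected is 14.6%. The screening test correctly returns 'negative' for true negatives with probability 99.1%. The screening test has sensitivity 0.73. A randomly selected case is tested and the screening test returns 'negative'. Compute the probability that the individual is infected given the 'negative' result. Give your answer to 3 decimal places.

Let H be the event that the individual is infected. P(H) = 0.146, so P(¬H) = 0.854. With E the 'negative' result, P(E|H) = 0.27 and P(E|¬H) = 0.991.
P(E) = 0.27·0.146 + 0.991·0.854 = 0.039420 + 0.84631 = 0.88573.
By Bayes' theorem, P(H|E) = 0.039420 / 0.88573 = 0.045.

P(H | E) ≈ 0.045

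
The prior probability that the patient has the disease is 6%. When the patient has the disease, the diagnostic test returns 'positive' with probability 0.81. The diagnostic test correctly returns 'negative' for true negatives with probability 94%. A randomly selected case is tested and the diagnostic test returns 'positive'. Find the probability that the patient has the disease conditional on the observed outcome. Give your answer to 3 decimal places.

P(H | E) ≈ 0.463

Write H for 'the patient has the disease'. Prior odds H:¬H = 0.06/0.94 = 0.063830. For the 'positive' outcome, the likelihood ratio is 0.81/0.06 = 13.500.
Posterior odds = 0.063830 × 13.500 = 0.86170, so P(H|E) = 0.86170/(1+0.86170) = 0.463.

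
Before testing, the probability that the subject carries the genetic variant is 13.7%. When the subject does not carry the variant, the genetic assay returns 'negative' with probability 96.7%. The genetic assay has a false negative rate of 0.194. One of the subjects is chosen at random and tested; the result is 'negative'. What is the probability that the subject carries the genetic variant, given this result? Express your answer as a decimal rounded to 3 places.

Let H be the event that the subject carries the genetic variant. P(H) = 0.137, so P(¬H) = 0.863. With E the 'negative' result, P(E|H) = 0.194 and P(E|¬H) = 0.967.
P(E) = 0.194·0.137 + 0.967·0.863 = 0.026578 + 0.83452 = 0.86110.
By Bayes' theorem, P(H|E) = 0.026578 / 0.86110 = 0.031.

P(H | E) ≈ 0.031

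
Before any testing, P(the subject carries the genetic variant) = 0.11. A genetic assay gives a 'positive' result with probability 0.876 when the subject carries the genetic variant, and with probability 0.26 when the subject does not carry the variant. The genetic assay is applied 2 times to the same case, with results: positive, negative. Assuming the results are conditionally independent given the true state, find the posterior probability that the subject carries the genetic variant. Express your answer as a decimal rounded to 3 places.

Posterior P(H) ≈ 0.065

With H the event that the subject carries the genetic variant, the joint likelihood of the observed sequence is P(data|H) = 0.876·0.124 = 0.10862 and P(data|¬H) = 0.26·0.74 = 0.19240.
Bayes: P(H|data) = 0.11·0.10862 / (0.11·0.10862 + 0.89·0.19240) = 0.011949/0.18318 = 0.0652.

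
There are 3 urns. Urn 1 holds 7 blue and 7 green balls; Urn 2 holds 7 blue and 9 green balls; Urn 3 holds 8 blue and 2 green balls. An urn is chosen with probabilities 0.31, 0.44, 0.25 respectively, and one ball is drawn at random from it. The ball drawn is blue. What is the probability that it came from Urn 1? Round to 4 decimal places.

Posterior probability ≈ 0.2831

P(blue|Urn 1) = 0.5; P(blue|Urn 2) = 0.4375; P(blue|Urn 3) = 0.8.
Prior × likelihood for each source: 0.31·0.5=0.1550, 0.44·0.4375=0.1925, 0.25·0.8=0.2000. Summing gives P(blue) = 0.54750.
P(Urn 1 | blue) = 0.1550 / 0.54750 = 0.2831.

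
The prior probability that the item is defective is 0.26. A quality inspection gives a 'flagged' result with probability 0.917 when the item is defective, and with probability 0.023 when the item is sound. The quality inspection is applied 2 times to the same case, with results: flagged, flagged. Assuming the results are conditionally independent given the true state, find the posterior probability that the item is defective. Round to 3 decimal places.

Posterior P(H) ≈ 0.998

With H the event that the item is defective, the joint likelihood of the observed sequence is P(data|H) = 0.917·0.917 = 0.84089 and P(data|¬H) = 0.023·0.023 = 0.00052900.
Bayes: P(H|data) = 0.26·0.84089 / (0.26·0.84089 + 0.74·0.00052900) = 0.21863/0.21902 = 0.9982.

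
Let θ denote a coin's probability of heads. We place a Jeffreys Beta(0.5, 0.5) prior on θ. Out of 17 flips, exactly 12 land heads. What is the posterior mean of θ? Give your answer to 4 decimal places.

The binomial likelihood is conjugate to the Beta prior: with 12 successes and 5 failures, the posterior is Beta(0.5+12, 0.5+5) = Beta(12.5, 5.5).
Posterior mean = α/(α+β) = 12.5/18 = 0.6944.

Posterior mean ≈ 0.6944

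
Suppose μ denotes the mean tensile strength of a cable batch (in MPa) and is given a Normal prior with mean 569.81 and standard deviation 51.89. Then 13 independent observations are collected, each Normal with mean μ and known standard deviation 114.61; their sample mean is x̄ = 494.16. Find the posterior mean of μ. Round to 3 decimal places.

Prior precision 1/τ₀² = 1/51.89² = 0.00037139; data precision n/σ² = 13/114.61² = 0.00098969.
Posterior precision = 0.00037139 + 0.00098969 = 0.00136108.
Posterior mean = (0.00037139·569.81 + 0.00098969·494.16) / 0.00136108 = 514.802.

Posterior mean ≈ 514.802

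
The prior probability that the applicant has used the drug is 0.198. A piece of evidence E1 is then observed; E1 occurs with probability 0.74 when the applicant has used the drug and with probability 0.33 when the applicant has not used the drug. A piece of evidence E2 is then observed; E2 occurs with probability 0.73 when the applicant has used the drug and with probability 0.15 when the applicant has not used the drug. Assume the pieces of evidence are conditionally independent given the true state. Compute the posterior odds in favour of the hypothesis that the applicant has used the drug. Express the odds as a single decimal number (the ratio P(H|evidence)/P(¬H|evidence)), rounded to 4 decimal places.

Prior odds = 0.198/(1−0.198) = 0.24688. In log-odds, ln(0.24688) = -1.3988.
Add log likelihood ratios: ln(2.2424) + ln(4.8667) = 2.3900.
Posterior log-odds = 0.99113, so posterior odds = exp(0.99113) = 2.6943.

Posterior odds ≈ 2.6943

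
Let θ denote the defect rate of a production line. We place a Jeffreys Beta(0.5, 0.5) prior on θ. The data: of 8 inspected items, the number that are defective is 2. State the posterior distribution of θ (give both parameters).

Posterior: Beta(2.5, 6.5)

Observing 2 successes and 6 failures updates Beta(0.5, 0.5) by adding the success and failure counts to the two shape parameters: α = 0.5+2 = 2.5, β = 0.5+6 = 6.5.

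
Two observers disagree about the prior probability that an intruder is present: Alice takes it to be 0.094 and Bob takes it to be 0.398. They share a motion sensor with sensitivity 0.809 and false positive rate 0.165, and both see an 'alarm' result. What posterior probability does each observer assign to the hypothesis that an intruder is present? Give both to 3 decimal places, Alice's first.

The likelihood ratio for an 'alarm' result is 0.809/0.165 = 4.9030.
Alice: prior odds 0.094/0.906 = 0.10375; posterior odds 0.50870; posterior probability 0.337.
Bob: prior odds 0.398/0.602 = 0.66113; posterior odds 3.2415; posterior probability 0.764.

Alice: 0.337; Bob: 0.764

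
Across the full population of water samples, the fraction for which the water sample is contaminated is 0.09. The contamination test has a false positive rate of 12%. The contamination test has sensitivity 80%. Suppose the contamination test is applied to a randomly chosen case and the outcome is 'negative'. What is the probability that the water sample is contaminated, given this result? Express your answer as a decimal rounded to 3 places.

P(H | E) ≈ 0.022

Write H for 'the water sample is contaminated'. Prior odds H:¬H = 0.09/0.91 = 0.098901. For the 'negative' outcome, the likelihood ratio is 0.2/0.88 = 0.22727.
Posterior odds = 0.098901 × 0.22727 = 0.022478, so P(H|E) = 0.022478/(1+0.022478) = 0.022.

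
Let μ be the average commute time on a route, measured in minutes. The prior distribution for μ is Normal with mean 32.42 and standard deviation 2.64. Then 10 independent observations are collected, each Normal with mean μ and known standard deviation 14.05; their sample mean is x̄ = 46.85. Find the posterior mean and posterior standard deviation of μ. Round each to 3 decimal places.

With known σ, the Normal prior is conjugate. Weight on the data is w = (n/σ²)/(n/σ² + 1/τ₀²) = 0.0506579/(0.0506579+0.143480) = 0.26094.
Posterior mean = w·x̄ + (1−w)·μ₀ = 0.26094·46.85 + 0.73906·32.42 = 36.185. Posterior variance = 1/(0.0506579+0.143480) = 5.15097, so SD = 2.270.

Posterior mean ≈ 36.185; posterior SD ≈ 2.270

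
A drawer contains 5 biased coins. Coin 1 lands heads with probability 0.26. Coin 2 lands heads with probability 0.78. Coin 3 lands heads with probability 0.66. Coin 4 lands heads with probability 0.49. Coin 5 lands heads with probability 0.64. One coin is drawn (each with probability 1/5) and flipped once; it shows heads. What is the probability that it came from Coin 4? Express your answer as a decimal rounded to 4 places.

Posterior probability ≈ 0.1731

P(heads|C1) = 0.26; P(heads|C2) = 0.78; P(heads|C3) = 0.66; P(heads|C4) = 0.49; P(heads|C5) = 0.64.
Prior × likelihood for each source: 0.2·0.26=0.05200, 0.2·0.78=0.1560, 0.2·0.66=0.1320, 0.2·0.49=0.09800, 0.2·0.64=0.1280. Summing gives P(heads) = 0.56600.
P(Coin 4 | heads) = 0.09800 / 0.56600 = 0.1731.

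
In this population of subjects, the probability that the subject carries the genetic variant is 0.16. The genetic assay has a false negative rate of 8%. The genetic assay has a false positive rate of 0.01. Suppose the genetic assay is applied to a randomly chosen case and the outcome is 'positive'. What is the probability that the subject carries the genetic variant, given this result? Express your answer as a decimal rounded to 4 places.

P(H | E) ≈ 0.9460

Write H for 'the subject carries the genetic variant'. Prior odds H:¬H = 0.16/0.84 = 0.19048. For the 'positive' outcome, the likelihood ratio is 0.92/0.01 = 92.000.
Posterior odds = 0.19048 × 92.000 = 17.524, so P(H|E) = 17.524/(1+17.524) = 0.9460.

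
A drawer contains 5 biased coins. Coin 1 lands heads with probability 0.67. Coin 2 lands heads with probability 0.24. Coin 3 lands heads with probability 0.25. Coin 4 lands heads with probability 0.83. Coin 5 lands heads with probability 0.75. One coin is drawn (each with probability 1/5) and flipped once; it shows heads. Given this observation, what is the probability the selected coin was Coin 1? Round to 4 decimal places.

Posterior probability ≈ 0.2445

P(heads|C1) = 0.67; P(heads|C2) = 0.24; P(heads|C3) = 0.25; P(heads|C4) = 0.83; P(heads|C5) = 0.75.
Prior × likelihood for each source: 0.2·0.67=0.1340, 0.2·0.24=0.04800, 0.2·0.25=0.05000, 0.2·0.83=0.1660, 0.2·0.75=0.1500. Summing gives P(heads) = 0.54800.
P(Coin 1 | heads) = 0.1340 / 0.54800 = 0.2445.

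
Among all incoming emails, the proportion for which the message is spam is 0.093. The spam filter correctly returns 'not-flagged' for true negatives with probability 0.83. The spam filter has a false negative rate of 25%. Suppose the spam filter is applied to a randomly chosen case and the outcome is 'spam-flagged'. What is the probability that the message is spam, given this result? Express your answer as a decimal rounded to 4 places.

Let H be the event that the message is spam. P(H) = 0.093, so P(¬H) = 0.907. With E the 'spam-flagged' result, P(E|H) = 0.75 and P(E|¬H) = 0.17.
P(E) = 0.75·0.093 + 0.17·0.907 = 0.069750 + 0.15419 = 0.22394.
By Bayes' theorem, P(H|E) = 0.069750 / 0.22394 = 0.3115.

P(H | E) ≈ 0.3115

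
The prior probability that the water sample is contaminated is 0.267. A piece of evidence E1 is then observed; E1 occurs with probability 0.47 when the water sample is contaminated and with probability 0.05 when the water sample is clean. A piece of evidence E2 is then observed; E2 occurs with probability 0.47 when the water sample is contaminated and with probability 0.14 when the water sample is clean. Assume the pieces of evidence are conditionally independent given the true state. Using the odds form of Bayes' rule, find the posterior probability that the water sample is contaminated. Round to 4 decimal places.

Posterior probability ≈ 0.9200

Prior odds = 0.267/(1−0.267) = 0.36426. In log-odds, ln(0.36426) = -1.0099.
Add log likelihood ratios: ln(9.4000) + ln(3.3571) = 3.4518.
Posterior log-odds = 2.4419, so posterior odds = exp(2.4419) = 11.495. Converting, P(H|E) = 11.495/12.495 = 0.9200.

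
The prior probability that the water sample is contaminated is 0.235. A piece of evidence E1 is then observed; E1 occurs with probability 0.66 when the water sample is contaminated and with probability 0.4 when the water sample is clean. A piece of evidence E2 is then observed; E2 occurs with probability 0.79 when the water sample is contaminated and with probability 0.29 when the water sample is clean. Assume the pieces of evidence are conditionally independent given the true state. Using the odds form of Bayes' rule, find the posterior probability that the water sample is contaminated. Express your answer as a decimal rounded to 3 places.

Posterior probability ≈ 0.580

Prior odds = 0.235/(1−0.235) = 0.30719. In log-odds, ln(0.30719) = -1.1803.
Add log likelihood ratios: ln(1.6500) + ln(2.7241) = 1.5029.
Posterior log-odds = 0.32264, so posterior odds = exp(0.32264) = 1.3808. Converting, P(H|E) = 1.3808/2.3808 = 0.580.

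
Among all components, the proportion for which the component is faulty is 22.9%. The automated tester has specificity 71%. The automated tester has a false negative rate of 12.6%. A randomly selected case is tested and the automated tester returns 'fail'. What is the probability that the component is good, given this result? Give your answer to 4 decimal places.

Let H be the event that the component is faulty. P(H) = 0.229, so P(¬H) = 0.771. With E the 'fail' result, P(E|H) = 0.874 and P(E|¬H) = 0.29.
P(E) = 0.874·0.229 + 0.29·0.771 = 0.20015 + 0.22359 = 0.42374.
By Bayes' theorem, P(H|E) = 0.20015 / 0.42374 = 0.4723. Hence P(¬H|E) = 1 − 0.4723 = 0.5277.

P(¬H | E) ≈ 0.5277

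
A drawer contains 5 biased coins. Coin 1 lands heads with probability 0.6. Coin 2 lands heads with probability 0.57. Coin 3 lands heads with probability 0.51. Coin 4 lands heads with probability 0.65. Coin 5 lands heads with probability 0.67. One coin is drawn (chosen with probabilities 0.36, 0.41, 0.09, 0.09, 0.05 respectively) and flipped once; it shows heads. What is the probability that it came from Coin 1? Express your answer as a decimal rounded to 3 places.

P(heads|C1) = 0.6; P(heads|C2) = 0.57; P(heads|C3) = 0.51; P(heads|C4) = 0.65; P(heads|C5) = 0.67.
Prior × likelihood for each source: 0.36·0.6=0.2160, 0.41·0.57=0.2337, 0.09·0.51=0.04590, 0.09·0.65=0.05850, 0.05·0.67=0.03350. Summing gives P(heads) = 0.58760.
P(Coin 1 | heads) = 0.2160 / 0.58760 = 0.368.

Posterior probability ≈ 0.368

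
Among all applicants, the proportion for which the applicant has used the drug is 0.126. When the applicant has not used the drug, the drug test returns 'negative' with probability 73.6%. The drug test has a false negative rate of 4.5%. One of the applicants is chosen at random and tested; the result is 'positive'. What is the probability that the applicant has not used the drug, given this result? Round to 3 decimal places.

P(¬H | E) ≈ 0.657

Let H be the event that the applicant has used the drug. P(H) = 0.126, so P(¬H) = 0.874. With E the 'positive' result, P(E|H) = 0.955 and P(E|¬H) = 0.264.
P(E) = 0.955·0.126 + 0.264·0.874 = 0.12033 + 0.23074 = 0.35107.
By Bayes' theorem, P(H|E) = 0.12033 / 0.35107 = 0.343. Hence P(¬H|E) = 1 − 0.343 = 0.657.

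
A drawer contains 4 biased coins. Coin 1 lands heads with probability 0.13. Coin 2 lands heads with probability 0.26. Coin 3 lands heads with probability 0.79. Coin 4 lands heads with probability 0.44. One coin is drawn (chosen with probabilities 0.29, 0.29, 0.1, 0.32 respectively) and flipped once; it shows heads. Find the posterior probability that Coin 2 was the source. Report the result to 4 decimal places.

Posterior probability ≈ 0.2265

P(heads|C1) = 0.13; P(heads|C2) = 0.26; P(heads|C3) = 0.79; P(heads|C4) = 0.44.
Prior × likelihood for each source: 0.29·0.13=0.03770, 0.29·0.26=0.07540, 0.1·0.79=0.07900, 0.32·0.44=0.1408. Summing gives P(heads) = 0.33290.
P(Coin 2 | heads) = 0.07540 / 0.33290 = 0.2265.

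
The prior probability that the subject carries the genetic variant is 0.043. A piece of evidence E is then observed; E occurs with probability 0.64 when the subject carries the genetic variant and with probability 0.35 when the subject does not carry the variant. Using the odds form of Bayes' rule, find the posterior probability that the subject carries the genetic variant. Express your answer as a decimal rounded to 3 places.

Prior odds = 0.043/(1−0.043) = 0.044932. In log-odds, ln(0.044932) = -3.1026.
Add log likelihood ratio: ln(1.8286) = 0.60354.
Posterior log-odds = -2.4991, so posterior odds = exp(-2.4991) = 0.082162. Converting, P(H|E) = 0.082162/1.0822 = 0.076.

Posterior probability ≈ 0.076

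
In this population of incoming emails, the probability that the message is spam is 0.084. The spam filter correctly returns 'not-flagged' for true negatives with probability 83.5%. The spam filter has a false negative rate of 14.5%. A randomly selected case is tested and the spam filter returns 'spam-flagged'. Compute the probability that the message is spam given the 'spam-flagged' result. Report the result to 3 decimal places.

Let H be the event that the message is spam. P(H) = 0.084, so P(¬H) = 0.916. With E the 'spam-flagged' result, P(E|H) = 0.855 and P(E|¬H) = 0.165.
P(E) = 0.855·0.084 + 0.165·0.916 = 0.071820 + 0.15114 = 0.22296.
By Bayes' theorem, P(H|E) = 0.071820 / 0.22296 = 0.322.

P(H | E) ≈ 0.322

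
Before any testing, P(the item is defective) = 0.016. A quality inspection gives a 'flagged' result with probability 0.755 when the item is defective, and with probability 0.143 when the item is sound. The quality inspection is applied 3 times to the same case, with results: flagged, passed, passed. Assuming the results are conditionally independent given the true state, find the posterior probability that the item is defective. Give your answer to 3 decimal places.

With H the event that the item is defective, the joint likelihood of the observed sequence is P(data|H) = 0.755·0.245·0.245 = 0.045319 and P(data|¬H) = 0.143·0.857·0.857 = 0.10503.
Bayes: P(H|data) = 0.016·0.045319 / (0.016·0.045319 + 0.984·0.10503) = 0.00072510/0.10407 = 0.0070.

Posterior P(H) ≈ 0.007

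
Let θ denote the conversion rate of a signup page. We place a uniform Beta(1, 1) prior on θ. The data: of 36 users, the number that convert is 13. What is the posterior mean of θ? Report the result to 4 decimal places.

Observing 13 successes and 23 failures updates Beta(1, 1) by adding the success and failure counts to the two shape parameters: α = 1+13 = 14, β = 1+23 = 24.
E[θ | data] = 14/(14+24) = 0.3684.

Posterior mean ≈ 0.3684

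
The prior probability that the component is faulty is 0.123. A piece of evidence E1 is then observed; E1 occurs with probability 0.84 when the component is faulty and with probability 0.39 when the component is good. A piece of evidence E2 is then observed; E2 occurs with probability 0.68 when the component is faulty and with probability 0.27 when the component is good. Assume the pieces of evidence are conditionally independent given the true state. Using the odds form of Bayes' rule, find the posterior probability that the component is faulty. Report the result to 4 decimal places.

Prior odds = 0.123/(1−0.123) = 0.14025. In log-odds, ln(0.14025) = -1.9643.
Add log likelihood ratios: ln(2.1538) + ln(2.5185) = 1.6909.
Posterior log-odds = -0.27340, so posterior odds = exp(-0.27340) = 0.76079. Converting, P(H|E) = 0.76079/1.7608 = 0.4321.

Posterior probability ≈ 0.4321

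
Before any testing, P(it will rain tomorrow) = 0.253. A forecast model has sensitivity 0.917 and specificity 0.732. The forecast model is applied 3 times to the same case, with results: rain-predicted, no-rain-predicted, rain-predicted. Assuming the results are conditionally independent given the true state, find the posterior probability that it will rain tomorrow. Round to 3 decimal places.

With H the event that it will rain tomorrow, the joint likelihood of the observed sequence is P(data|H) = 0.917·0.083·0.917 = 0.069794 and P(data|¬H) = 0.268·0.732·0.268 = 0.052575.
Bayes: P(H|data) = 0.253·0.069794 / (0.253·0.069794 + 0.747·0.052575) = 0.017658/0.056931 = 0.3102.

Posterior P(H) ≈ 0.310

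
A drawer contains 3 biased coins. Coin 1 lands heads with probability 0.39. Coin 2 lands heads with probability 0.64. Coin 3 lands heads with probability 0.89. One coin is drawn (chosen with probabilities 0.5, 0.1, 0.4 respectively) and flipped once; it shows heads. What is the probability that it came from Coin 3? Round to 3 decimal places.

P(heads|C1) = 0.39; P(heads|C2) = 0.64; P(heads|C3) = 0.89.
Prior × likelihood for each source: 0.5·0.39=0.1950, 0.1·0.64=0.06400, 0.4·0.89=0.3560. Summing gives P(heads) = 0.61500.
P(Coin 3 | heads) = 0.3560 / 0.61500 = 0.579.

Posterior probability ≈ 0.579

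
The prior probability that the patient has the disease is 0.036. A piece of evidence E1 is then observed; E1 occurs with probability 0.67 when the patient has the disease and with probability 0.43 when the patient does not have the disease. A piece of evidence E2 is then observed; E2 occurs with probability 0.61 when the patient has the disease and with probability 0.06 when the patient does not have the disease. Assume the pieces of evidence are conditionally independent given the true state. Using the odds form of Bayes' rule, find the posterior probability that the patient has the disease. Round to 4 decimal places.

Posterior probability ≈ 0.3717

Prior odds = 0.036/(1−0.036) = 0.037344.
Likelihood ratio for E1 = 0.67/0.43 = 1.5581.
Likelihood ratio for E2 = 0.61/0.06 = 10.167.
Posterior odds = prior odds × LR₁ × LR₂ = 0.59158.
Posterior probability = odds/(1+odds) = 0.59158/1.5916 = 0.3717.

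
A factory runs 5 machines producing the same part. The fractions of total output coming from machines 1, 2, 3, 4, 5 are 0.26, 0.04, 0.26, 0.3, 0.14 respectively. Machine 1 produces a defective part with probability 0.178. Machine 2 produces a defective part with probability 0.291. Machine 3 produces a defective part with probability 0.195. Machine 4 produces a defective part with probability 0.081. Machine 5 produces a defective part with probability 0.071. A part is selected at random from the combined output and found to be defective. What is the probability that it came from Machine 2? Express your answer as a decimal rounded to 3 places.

Posterior probability ≈ 0.081

P(defective|M1) = 0.178; P(defective|M2) = 0.291; P(defective|M3) = 0.195; P(defective|M4) = 0.081; P(defective|M5) = 0.071.
Prior × likelihood for each source: 0.26·0.178=0.04628, 0.04·0.291=0.01164, 0.26·0.195=0.05070, 0.3·0.081=0.02430, 0.14·0.071=0.009940. Summing gives P(defective) = 0.14286.
P(Machine 2 | defective) = 0.01164 / 0.14286 = 0.081.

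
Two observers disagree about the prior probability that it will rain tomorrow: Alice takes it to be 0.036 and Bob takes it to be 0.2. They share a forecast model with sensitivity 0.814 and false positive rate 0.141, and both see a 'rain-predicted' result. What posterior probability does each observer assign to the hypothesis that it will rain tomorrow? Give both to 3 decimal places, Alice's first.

The likelihood ratio for a 'rain-predicted' result is 0.814/0.141 = 5.7730.
Alice: prior odds 0.036/0.964 = 0.037344; posterior odds 0.21559; posterior probability 0.177.
Bob: prior odds 0.2/0.8 = 0.25000; posterior odds 1.4433; posterior probability 0.591.

Alice: 0.177; Bob: 0.591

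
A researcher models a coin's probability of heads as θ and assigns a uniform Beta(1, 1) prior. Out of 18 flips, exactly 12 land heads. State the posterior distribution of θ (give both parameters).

Observing 12 successes and 6 failures updates Beta(1, 1) by adding the success and failure counts to the two shape parameters: α = 1+12 = 13, β = 1+6 = 7.

Posterior: Beta(13, 7)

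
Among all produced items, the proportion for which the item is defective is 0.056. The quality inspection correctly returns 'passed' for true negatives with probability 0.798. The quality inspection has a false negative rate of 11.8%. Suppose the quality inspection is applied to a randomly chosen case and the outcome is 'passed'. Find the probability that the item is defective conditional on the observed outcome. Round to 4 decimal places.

P(H | E) ≈ 0.0087

Write H for 'the item is defective'. Prior odds H:¬H = 0.056/0.944 = 0.059322. For the 'passed' outcome, the likelihood ratio is 0.118/0.798 = 0.14787.
Posterior odds = 0.059322 × 0.14787 = 0.0087719, so P(H|E) = 0.0087719/(1+0.0087719) = 0.0087.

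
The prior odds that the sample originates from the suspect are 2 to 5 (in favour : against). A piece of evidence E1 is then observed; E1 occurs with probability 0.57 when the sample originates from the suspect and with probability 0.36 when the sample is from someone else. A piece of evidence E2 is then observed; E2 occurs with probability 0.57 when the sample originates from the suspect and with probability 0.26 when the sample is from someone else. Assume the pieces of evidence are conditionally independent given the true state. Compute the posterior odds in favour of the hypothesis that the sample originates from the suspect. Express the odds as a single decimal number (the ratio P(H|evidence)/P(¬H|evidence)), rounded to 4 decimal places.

Posterior odds ≈ 1.3885

Prior odds = 2/5 = 0.40000.
Likelihood ratio for E1 = 0.57/0.36 = 1.5833.
Likelihood ratio for E2 = 0.57/0.26 = 2.1923.
Posterior odds = prior odds × LR₁ × LR₂ = 1.3885.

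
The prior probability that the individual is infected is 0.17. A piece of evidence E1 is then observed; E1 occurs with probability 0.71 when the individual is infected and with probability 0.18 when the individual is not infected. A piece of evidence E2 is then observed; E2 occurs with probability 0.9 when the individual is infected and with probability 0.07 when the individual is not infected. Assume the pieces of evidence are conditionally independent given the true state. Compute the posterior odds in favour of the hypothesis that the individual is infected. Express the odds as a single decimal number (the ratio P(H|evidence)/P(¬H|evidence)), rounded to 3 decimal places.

Prior odds = 0.17/(1−0.17) = 0.20482. In log-odds, ln(0.20482) = -1.5856.
Add log likelihood ratios: ln(3.9444) + ln(12.857) = 3.9262.
Posterior log-odds = 2.3406, so posterior odds = exp(2.3406) = 10.387.

Posterior odds ≈ 10.387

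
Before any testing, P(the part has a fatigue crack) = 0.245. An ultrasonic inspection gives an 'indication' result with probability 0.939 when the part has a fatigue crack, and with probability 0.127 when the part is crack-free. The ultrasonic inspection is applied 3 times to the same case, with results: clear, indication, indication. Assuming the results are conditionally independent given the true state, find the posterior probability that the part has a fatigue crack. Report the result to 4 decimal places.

With H the event that the part has a fatigue crack, the joint likelihood of the observed sequence is P(data|H) = 0.061·0.939·0.939 = 0.053785 and P(data|¬H) = 0.873·0.127·0.127 = 0.014081.
Bayes: P(H|data) = 0.245·0.053785 / (0.245·0.053785 + 0.755·0.014081) = 0.013177/0.023808 = 0.5535.

Posterior P(H) ≈ 0.5535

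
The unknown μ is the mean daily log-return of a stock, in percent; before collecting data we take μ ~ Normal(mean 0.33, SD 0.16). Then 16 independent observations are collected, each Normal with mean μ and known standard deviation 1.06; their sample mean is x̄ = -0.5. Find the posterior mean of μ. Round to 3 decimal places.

Prior precision 1/τ₀² = 1/0.16² = 39.0625; data precision n/σ² = 16/1.06² = 14.2399.
Posterior precision = 39.0625 + 14.2399 = 53.3024.
Posterior mean = (39.0625·0.33 + 14.2399·-0.5) / 53.3024 = 0.108.

Posterior mean ≈ 0.108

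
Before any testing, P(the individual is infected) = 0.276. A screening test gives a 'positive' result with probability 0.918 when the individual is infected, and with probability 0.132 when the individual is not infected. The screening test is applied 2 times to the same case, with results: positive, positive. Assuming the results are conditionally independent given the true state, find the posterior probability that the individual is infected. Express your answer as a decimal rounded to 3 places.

Posterior P(H) ≈ 0.949

Let H be the event that the individual is infected; start with P(H) = 0.276. P('positive'|H) = 0.918, P('positive'|¬H) = 0.132.
Update on result 1 ('positive'): P(H) ← 0.918·0.2760 / (0.918·0.2760 + 0.132·0.7240) = 0.25337/0.34894 = 0.7261.
Update on result 2 ('positive'): P(H) ← 0.918·0.7261 / (0.918·0.7261 + 0.132·0.2739) = 0.66657/0.70273 = 0.9486.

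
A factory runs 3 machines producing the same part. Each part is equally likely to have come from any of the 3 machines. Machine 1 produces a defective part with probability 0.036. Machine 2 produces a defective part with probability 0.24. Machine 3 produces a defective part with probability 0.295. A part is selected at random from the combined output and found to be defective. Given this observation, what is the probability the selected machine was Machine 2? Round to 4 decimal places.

Tabulate prior·likelihood by source: [1] prior 0.333333, lik 0.036, product 0.01200; [2] prior 0.333333, lik 0.24, product 0.08000; [3] prior 0.333333, lik 0.295, product 0.09833.
Normalizing constant = 0.19033; the posterior for Machine 2 is its product over the sum, 0.08000/0.19033 = 0.4203.

Posterior probability ≈ 0.4203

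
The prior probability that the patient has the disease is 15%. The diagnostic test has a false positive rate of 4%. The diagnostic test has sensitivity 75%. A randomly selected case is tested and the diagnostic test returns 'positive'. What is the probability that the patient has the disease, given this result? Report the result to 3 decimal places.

P(H | E) ≈ 0.768

Let H be the event that the patient has the disease. P(H) = 0.15, so P(¬H) = 0.85. With E the 'positive' result, P(E|H) = 0.75 and P(E|¬H) = 0.04.
P(E) = 0.75·0.15 + 0.04·0.85 = 0.11250 + 0.034000 = 0.14650.
By Bayes' theorem, P(H|E) = 0.11250 / 0.14650 = 0.768.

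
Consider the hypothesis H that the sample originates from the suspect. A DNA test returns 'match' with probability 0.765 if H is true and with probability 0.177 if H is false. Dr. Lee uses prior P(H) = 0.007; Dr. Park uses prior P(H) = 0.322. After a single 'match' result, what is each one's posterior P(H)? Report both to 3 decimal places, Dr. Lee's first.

Dr. Lee: 0.030; Dr. Park: 0.672

P('+'|H) = 0.765, P('+'|¬H) = 0.177.
Dr. Lee: numerator 0.765·0.007 = 0.0053550; evidence = 0.0053550+0.177·0.993 = 0.18112; posterior = 0.030.
Dr. Park: numerator 0.765·0.322 = 0.24633; evidence = 0.24633+0.177·0.678 = 0.36634; posterior = 0.672.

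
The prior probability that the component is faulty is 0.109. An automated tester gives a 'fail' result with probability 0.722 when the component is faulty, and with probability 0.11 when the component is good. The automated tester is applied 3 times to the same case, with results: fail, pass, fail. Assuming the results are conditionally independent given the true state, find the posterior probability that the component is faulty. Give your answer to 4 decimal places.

Posterior P(H) ≈ 0.6221

With H the event that the component is faulty, the joint likelihood of the observed sequence is P(data|H) = 0.722·0.278·0.722 = 0.14492 and P(data|¬H) = 0.11·0.89·0.11 = 0.010769.
Bayes: P(H|data) = 0.109·0.14492 / (0.109·0.14492 + 0.891·0.010769) = 0.015796/0.025391 = 0.6221.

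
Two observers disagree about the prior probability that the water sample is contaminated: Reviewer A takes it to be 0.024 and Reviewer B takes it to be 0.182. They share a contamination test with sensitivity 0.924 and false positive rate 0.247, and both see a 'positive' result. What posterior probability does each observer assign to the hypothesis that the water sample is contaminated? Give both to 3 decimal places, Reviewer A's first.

Reviewer A: 0.084; Reviewer B: 0.454

The likelihood ratio for a 'positive' result is 0.924/0.247 = 3.7409.
Reviewer A: prior odds 0.024/0.976 = 0.024590; posterior odds 0.091989; posterior probability 0.084.
Reviewer B: prior odds 0.182/0.818 = 0.22249; posterior odds 0.83233; posterior probability 0.454.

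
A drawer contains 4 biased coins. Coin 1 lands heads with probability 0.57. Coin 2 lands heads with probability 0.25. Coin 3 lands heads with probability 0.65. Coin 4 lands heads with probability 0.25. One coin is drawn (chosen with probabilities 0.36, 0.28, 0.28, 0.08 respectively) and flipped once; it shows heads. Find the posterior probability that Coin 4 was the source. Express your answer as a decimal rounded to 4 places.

Posterior probability ≈ 0.0419

P(heads|C1) = 0.57; P(heads|C2) = 0.25; P(heads|C3) = 0.65; P(heads|C4) = 0.25.
Prior × likelihood for each source: 0.36·0.57=0.2052, 0.28·0.25=0.07000, 0.28·0.65=0.1820, 0.08·0.25=0.02000. Summing gives P(heads) = 0.47720.
P(Coin 4 | heads) = 0.02000 / 0.47720 = 0.0419.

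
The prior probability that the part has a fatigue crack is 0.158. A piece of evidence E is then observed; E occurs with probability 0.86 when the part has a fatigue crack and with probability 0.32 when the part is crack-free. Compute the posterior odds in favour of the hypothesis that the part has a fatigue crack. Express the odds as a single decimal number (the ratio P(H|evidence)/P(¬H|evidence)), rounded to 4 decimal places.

Prior odds = 0.158/(1−0.158) = 0.18765. In log-odds, ln(0.18765) = -1.6732.
Add log likelihood ratio: ln(2.6875) = 0.98861.
Posterior log-odds = -0.68457, so posterior odds = exp(-0.68457) = 0.50431.

Posterior odds ≈ 0.5043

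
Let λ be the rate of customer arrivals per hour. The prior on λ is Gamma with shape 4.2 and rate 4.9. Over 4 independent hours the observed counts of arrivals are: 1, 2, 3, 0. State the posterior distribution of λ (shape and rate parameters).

Posterior: Gamma(shape=10.2, rate=8.9)

The Poisson likelihood adds the total count to the shape and the number of exposure periods to the rate. Here ∑xᵢ = 6 and n = 4, so shape 4.2→10.2 and rate 4.9→8.9.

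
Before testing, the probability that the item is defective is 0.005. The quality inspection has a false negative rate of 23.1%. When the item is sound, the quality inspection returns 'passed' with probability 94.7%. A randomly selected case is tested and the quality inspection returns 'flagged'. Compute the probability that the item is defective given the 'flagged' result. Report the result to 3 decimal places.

Let H be the event that the item is defective. P(H) = 0.005, so P(¬H) = 0.995. With E the 'flagged' result, P(E|H) = 0.769 and P(E|¬H) = 0.053.
P(E) = 0.769·0.005 + 0.053·0.995 = 0.0038450 + 0.052735 = 0.056580.
By Bayes' theorem, P(H|E) = 0.0038450 / 0.056580 = 0.068.

P(H | E) ≈ 0.068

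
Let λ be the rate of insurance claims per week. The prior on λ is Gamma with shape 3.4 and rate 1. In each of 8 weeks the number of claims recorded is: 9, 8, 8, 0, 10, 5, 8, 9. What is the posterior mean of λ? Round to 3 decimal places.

The Poisson likelihood adds the total count to the shape and the number of exposure periods to the rate. Here ∑xᵢ = 57 and n = 8, so shape 3.4→60.4 and rate 1→9.
E[λ | data] = 60.4/9 = 6.711.

Posterior mean ≈ 6.711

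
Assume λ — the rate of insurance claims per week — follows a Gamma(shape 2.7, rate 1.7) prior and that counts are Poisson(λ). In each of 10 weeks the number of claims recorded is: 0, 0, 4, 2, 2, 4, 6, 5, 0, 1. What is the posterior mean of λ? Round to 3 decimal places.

Posterior mean ≈ 2.282

The Poisson likelihood adds the total count to the shape and the number of exposure periods to the rate. Here ∑xᵢ = 24 and n = 10, so shape 2.7→26.7 and rate 1.7→11.7.
E[λ | data] = 26.7/11.7 = 2.282.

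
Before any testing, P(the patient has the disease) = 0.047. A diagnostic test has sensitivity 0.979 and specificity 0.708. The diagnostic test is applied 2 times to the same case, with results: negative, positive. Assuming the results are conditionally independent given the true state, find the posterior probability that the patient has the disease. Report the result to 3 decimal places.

Let H be the event that the patient has the disease; start with P(H) = 0.047. P('positive'|H) = 0.979, P('positive'|¬H) = 0.292.
Update on result 1 ('negative'): P(H) ← 0.021·0.0470 / (0.021·0.0470 + 0.708·0.9530) = 0.00098700/0.67571 = 0.0015.
Update on result 2 ('positive'): P(H) ← 0.979·0.0015 / (0.979·0.0015 + 0.292·0.9985) = 0.0014300/0.29300 = 0.0049.

Posterior P(H) ≈ 0.005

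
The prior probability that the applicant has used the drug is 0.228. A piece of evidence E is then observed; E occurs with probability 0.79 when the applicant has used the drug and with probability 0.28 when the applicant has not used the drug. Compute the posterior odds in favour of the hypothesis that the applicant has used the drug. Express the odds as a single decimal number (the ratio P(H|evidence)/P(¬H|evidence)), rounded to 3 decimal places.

Posterior odds ≈ 0.833

Prior odds = 0.228/(1−0.228) = 0.29534. In log-odds, ln(0.29534) = -1.2196.
Add log likelihood ratio: ln(2.8214) = 1.0372.
Posterior log-odds = -0.18240, so posterior odds = exp(-0.18240) = 0.83327.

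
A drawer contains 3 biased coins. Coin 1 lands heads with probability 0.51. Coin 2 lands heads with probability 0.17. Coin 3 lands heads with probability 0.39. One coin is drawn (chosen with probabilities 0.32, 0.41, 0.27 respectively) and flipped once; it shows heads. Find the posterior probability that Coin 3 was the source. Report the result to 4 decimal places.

Tabulate prior·likelihood by source: [1] prior 0.32, lik 0.51, product 0.1632; [2] prior 0.41, lik 0.17, product 0.06970; [3] prior 0.27, lik 0.39, product 0.1053.
Normalizing constant = 0.33820; the posterior for Coin 3 is its product over the sum, 0.1053/0.33820 = 0.3114.

Posterior probability ≈ 0.3114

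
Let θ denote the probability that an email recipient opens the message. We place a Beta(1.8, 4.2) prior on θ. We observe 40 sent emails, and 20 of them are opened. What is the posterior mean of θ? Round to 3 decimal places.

Observing 20 successes and 20 failures updates Beta(1.8, 4.2) by adding the success and failure counts to the two shape parameters: α = 1.8+20 = 21.8, β = 4.2+20 = 24.2.
E[θ | data] = 21.8/(21.8+24.2) = 0.474.

Posterior mean ≈ 0.474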